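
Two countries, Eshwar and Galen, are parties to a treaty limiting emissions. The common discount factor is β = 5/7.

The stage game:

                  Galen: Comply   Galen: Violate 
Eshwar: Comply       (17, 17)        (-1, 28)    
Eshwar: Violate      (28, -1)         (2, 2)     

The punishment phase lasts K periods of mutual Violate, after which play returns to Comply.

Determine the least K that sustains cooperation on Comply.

2

Need Σ_{k=1}^{K} β^k ≥ (28−17)/(17−2) = 0.7333 at β = 5/7.
At K = 1 the sum is 0.7143 < 0.7333; at K = 2 it is 1.2245 ≥ 0.7333.
So the minimum punishment length is K = 2.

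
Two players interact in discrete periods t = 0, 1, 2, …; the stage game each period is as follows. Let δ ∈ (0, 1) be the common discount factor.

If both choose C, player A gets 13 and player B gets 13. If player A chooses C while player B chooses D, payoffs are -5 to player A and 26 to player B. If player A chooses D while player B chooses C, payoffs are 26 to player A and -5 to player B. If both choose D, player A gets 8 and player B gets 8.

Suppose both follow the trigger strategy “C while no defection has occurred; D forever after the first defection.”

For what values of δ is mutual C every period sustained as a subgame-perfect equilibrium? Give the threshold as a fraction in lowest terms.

13/18

Cooperation forever yields 13 each period: 13/(1−δ).
Deviating yields 26 once, then 8 forever: 26 + 8δ/(1−δ).
No profitable deviation requires 13/(1−δ) ≥ 26 + 8δ/(1−δ).
Multiplying by (1−δ): 13 ≥ 26(1−δ) + 8δ = 26 − 18δ.
So 18δ ≥ 13, i.e. δ ≥ 13/18.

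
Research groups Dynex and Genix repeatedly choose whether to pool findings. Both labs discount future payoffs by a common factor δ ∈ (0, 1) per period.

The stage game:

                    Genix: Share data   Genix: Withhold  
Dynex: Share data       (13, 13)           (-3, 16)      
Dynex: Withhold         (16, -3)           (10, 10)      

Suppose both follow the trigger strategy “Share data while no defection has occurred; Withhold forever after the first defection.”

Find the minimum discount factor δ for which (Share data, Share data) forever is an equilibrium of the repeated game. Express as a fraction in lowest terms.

Under grim trigger the critical discount factor is (T−C)/(T−P) with T = 16, C = 13, P = 10.
δ* = (16−13)/(16−10) = 3/6 = 1/2.

1/2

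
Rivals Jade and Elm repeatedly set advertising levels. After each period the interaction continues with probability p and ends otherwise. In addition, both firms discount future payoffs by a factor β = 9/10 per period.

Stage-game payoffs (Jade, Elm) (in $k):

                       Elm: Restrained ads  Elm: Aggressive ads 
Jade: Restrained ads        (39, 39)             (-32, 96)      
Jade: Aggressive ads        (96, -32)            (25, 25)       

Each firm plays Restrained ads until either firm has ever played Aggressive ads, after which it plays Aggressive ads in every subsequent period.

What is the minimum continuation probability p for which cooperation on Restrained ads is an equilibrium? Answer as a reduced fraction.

With continuation probability p and discount β, the effective per-period discount factor is βp.
Grim-trigger IC: βp ≥ (96−39)/(96−25) = 57/71.
So p ≥ (57/71)/(9/10) = 190/213.

190/213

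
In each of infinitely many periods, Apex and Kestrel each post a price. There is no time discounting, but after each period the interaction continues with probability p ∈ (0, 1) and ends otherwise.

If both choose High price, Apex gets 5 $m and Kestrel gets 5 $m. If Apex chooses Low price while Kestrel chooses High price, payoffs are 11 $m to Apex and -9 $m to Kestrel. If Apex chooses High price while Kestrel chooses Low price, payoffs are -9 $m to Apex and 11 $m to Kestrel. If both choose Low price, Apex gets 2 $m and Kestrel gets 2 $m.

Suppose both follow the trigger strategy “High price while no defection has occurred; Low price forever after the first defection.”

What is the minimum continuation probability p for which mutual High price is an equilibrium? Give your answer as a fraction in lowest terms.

Expected cooperation value is 5 + p·5 + p²·5 + … = 5/(1−p); deviation gives 11 + p·2/(1−p).
5 ≥ 11(1−p) + 2p ⇒ 9p ≥ 6 ⇒ p ≥ 6/9 = 2/3.

2/3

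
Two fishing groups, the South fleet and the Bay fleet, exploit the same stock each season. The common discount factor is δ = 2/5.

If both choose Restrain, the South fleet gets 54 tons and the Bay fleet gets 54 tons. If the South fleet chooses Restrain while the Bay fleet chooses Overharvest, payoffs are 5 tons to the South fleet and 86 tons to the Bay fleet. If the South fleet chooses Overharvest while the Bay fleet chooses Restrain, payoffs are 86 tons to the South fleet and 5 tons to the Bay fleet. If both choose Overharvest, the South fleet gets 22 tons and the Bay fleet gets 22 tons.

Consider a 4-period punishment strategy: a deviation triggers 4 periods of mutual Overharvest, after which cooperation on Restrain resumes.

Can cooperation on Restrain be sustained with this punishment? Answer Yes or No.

No

A one-shot deviation gives 86 now, then 22 for 4 periods, then back to 54.
Gain from deviating: (86−54) today; loss: (54−22) in each of the next 4 periods.
No-deviation condition: (54−22)(δ+…+δ^4) ≥ 86−54, i.e. δ+…+δ^4 ≥ 1.
At δ = 2/5: δ+…+δ^4 = 0.6496 < 1.0000.
So cooperation is not sustainable.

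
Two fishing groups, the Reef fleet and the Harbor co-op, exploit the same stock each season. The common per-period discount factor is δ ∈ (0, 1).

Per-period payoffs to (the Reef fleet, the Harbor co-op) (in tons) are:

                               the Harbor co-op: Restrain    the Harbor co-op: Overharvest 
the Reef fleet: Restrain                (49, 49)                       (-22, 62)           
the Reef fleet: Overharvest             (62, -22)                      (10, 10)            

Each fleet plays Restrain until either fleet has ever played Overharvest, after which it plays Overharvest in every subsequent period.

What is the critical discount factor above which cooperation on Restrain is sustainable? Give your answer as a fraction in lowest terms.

1/4

One-period gain from deviating is 62 − 49 = 13. The loss is 49 − 10 = 39 in every subsequent period, with present value 39·δ/(1−δ).
Deviation is unprofitable when 39·δ/(1−δ) ≥ 13, i.e. δ/(1−δ) ≥ 1/3.
Equivalently δ ≥ 13/(13+39) = 1/4.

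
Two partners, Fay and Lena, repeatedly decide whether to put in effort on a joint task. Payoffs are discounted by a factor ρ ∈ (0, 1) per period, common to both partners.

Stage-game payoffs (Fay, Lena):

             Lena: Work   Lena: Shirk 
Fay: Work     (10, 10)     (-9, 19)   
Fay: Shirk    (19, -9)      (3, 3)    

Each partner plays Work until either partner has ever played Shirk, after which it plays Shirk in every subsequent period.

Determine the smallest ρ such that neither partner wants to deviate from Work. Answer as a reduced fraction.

9/16

Cooperation forever yields 10 each period: 10/(1−ρ).
Deviating yields 19 once, then 3 forever: 19 + 3ρ/(1−ρ).
No profitable deviation requires 10/(1−ρ) ≥ 19 + 3ρ/(1−ρ).
Multiplying by (1−ρ): 10 ≥ 19(1−ρ) + 3ρ = 19 − 16ρ.
So 16ρ ≥ 9, i.e. ρ ≥ 9/16.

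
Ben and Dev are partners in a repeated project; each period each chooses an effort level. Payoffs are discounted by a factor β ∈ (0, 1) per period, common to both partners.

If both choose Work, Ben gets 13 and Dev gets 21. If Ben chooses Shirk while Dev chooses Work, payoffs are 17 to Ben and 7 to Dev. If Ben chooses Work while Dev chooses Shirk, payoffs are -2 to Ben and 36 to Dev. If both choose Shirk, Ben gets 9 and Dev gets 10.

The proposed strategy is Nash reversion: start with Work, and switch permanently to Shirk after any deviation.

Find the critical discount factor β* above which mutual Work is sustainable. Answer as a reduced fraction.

For Ben: deviation gain 17−13 = 4, per-period punishment loss 13−9 = 4. IC gives β ≥ 4/8 = 1/2.
For Dev: gain 15, loss 11 per period, so β ≥ 15/26.
The tighter constraint is Dev's, so cooperation needs β ≥ 15/26.

15/26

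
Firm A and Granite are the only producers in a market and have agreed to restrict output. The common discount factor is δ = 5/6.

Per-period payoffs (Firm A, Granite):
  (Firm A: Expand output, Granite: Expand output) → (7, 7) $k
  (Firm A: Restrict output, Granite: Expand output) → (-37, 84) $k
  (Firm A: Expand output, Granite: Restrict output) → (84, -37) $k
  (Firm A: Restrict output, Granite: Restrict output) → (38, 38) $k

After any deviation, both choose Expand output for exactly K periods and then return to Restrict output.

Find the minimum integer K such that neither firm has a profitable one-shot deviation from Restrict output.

2

IC: δ(1−δ^K)/(1−δ) ≥ (84−38)/(38−7) = 46/31.
With δ = 5/6: need 1 − δ^K ≥ 46/31·(1−5/6)/(5/6), i.e. δ^K ≤ 0.7032.
Since (5/6)^1 = 0.8333 and (5/6)^2 = 0.6944, the smallest such K is 2.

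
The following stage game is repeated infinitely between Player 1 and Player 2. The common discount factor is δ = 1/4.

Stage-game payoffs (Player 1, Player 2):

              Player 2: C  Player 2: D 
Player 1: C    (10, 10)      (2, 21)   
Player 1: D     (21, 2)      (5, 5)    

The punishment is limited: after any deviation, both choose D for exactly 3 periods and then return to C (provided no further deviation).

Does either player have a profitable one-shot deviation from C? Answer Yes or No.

Yes

Comparing payoff streams over the 4 periods until play realigns: cooperate → 10(1+δ+…+δ^3); deviate → 21 + 5(δ+…+δ^3).
Cooperation is sustained iff (10−5)(δ+…+δ^3) ≥ 21−10.
δ+…+δ^3 = 1/4·(1−(1/4)^3)/(1−1/4) = 0.3281, and (21−10)/(10−5) = 2.2000.
0.3281 < 2.2000, so cooperation is not sustainable.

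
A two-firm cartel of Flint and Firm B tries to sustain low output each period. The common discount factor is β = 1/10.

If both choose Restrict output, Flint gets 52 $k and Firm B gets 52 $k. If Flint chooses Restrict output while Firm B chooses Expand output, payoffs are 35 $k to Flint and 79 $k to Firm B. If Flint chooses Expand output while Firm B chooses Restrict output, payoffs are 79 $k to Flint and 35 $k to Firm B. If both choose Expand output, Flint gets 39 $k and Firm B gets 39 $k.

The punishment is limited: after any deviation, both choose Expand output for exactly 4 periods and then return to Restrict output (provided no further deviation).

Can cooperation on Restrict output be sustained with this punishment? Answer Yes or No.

No

IC: β+…+β^4 ≥ (79−52)/(52−39) = 27/13.
At β = 1/10: partial sum = 0.1111 < 2.0769. Cooperation not sustainable.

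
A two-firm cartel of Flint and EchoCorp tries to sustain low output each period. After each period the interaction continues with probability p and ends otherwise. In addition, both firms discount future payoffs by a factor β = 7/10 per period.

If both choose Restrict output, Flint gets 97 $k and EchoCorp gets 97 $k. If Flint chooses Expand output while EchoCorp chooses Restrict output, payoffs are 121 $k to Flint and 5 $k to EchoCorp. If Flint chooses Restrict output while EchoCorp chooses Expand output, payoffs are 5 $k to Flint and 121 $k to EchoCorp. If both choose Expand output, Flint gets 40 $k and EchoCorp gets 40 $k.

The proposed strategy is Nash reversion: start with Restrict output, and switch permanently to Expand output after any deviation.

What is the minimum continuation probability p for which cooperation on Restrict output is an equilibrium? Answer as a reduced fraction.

80/189

Expected continuation weight on next period's payoff is β·p = 7/10·p, which plays the role of the discount factor.
Cooperation requires 7/10·p ≥ (121−97)/(121−40) = 8/27, hence p ≥ 80/189.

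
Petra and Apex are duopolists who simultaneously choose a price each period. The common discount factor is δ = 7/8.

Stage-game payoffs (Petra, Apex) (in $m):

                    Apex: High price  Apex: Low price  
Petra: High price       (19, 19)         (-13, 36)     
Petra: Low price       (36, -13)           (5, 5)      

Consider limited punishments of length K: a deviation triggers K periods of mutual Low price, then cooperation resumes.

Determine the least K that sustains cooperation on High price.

2

No profitable deviation requires (19−5)(δ+…+δ^K) ≥ 36−19, i.e. δ+…+δ^K ≥ 17/14 ≈ 1.2143.
With δ = 7/8, the partial sums are K=1: 0.8750, K=2: 1.6406.
K = 2 is the first length at which the sum reaches 1.2143.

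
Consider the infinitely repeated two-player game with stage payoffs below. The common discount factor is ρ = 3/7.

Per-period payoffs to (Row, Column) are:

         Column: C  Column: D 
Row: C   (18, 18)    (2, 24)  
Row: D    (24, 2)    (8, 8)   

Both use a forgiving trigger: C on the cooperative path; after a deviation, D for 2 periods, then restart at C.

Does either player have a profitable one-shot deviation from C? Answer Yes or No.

Comparing payoff streams over the 3 periods until play realigns: cooperate → 18(1+ρ+…+ρ^2); deviate → 24 + 8(ρ+…+ρ^2).
Cooperation is sustained iff (18−8)(ρ+…+ρ^2) ≥ 24−18.
ρ+…+ρ^2 = 3/7·(1−(3/7)^2)/(1−3/7) = 0.6122, and (24−18)/(18−8) = 0.6000.
0.6122 ≥ 0.6000, so cooperation is sustainable.

No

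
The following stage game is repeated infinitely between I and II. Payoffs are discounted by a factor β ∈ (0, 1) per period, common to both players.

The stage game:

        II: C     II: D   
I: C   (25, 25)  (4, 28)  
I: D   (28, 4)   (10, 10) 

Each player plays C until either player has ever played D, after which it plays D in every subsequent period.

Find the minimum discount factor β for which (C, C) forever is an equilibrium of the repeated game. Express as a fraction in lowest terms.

Cooperation forever yields 25 each period: 25/(1−β).
Deviating yields 28 once, then 10 forever: 28 + 10β/(1−β).
No profitable deviation requires 25/(1−β) ≥ 28 + 10β/(1−β).
Multiplying by (1−β): 25 ≥ 28(1−β) + 10β = 28 − 18β.
So 18β ≥ 3, i.e. β ≥ 3/18 = 1/6.

1/6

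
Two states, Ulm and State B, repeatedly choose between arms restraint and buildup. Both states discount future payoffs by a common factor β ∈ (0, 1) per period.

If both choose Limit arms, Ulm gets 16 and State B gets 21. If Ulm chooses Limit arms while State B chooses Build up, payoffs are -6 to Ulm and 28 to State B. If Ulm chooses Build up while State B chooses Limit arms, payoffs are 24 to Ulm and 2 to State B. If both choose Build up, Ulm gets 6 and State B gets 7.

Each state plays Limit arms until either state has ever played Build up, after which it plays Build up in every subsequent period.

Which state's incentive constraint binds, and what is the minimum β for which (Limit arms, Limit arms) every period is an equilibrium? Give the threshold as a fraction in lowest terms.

Ulm; β ≥ 4/9

For Ulm: deviation gain 24−16 = 8, per-period punishment loss 16−6 = 10. IC gives β ≥ 8/18 = 4/9.
For State B: gain 7, loss 14 per period, so β ≥ 7/21 = 1/3.
The tighter constraint is Ulm's, so cooperation needs β ≥ 4/9.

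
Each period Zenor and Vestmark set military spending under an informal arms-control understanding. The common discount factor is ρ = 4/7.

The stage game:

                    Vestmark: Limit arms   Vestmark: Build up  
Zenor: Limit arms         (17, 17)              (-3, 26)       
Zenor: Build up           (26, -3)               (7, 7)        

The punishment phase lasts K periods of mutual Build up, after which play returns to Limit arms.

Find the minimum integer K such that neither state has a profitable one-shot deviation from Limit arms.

3

No profitable deviation requires (17−7)(ρ+…+ρ^K) ≥ 26−17, i.e. ρ+…+ρ^K ≥ 9/10 ≈ 0.9000.
With ρ = 4/7, the partial sums are K=1: 0.5714, K=2: 0.8980, K=3: 1.0845.
K = 3 is the first length at which the sum reaches 0.9000.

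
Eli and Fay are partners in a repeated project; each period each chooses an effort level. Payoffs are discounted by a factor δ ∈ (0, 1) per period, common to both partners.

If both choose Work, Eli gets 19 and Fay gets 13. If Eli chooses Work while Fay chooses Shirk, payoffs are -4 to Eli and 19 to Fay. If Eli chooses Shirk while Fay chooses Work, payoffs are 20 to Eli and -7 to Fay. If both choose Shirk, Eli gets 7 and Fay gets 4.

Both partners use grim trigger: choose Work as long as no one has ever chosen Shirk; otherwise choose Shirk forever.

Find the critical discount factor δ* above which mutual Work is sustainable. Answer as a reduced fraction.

2/5

Eli: cooperation gives 19 each period; deviation gives 20 once then 7 forever.
  19/(1−δ) ≥ 20 + 7δ/(1−δ) ⇒ δ ≥ 1/13.
Fay: cooperation gives 13 each period; deviation gives 19 once then 4 forever.
  δ ≥ 6/15 = 2/5.
Both must hold, so the binding constraint is Fay's: δ ≥ 2/5.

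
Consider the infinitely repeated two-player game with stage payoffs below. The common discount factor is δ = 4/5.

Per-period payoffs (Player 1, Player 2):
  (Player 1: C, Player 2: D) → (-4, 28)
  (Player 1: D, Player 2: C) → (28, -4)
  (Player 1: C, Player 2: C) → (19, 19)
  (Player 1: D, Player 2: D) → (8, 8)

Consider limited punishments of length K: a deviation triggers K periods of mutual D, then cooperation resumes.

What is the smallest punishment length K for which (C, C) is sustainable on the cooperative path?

IC: δ(1−δ^K)/(1−δ) ≥ (28−19)/(19−8) = 9/11.
With δ = 4/5: need 1 − δ^K ≥ 9/11·(1−4/5)/(4/5), i.e. δ^K ≤ 0.7955.
Since (4/5)^1 = 0.8000 and (4/5)^2 = 0.6400, the smallest such K is 2.

2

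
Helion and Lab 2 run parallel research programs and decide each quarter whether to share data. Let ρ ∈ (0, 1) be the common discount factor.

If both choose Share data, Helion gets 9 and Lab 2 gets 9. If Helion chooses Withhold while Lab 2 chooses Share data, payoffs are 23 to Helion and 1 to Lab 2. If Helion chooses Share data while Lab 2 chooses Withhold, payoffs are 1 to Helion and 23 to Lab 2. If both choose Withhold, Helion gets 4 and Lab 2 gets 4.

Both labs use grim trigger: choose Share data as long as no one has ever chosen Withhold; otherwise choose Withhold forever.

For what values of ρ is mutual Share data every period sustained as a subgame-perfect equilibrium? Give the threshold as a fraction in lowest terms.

14/19

One-period gain from deviating is 23 − 9 = 14. The loss is 9 − 4 = 5 in every subsequent period, with present value 5·ρ/(1−ρ).
Deviation is unprofitable when 5·ρ/(1−ρ) ≥ 14, i.e. ρ/(1−ρ) ≥ 14/5.
Equivalently ρ ≥ 14/(14+5) = 14/19.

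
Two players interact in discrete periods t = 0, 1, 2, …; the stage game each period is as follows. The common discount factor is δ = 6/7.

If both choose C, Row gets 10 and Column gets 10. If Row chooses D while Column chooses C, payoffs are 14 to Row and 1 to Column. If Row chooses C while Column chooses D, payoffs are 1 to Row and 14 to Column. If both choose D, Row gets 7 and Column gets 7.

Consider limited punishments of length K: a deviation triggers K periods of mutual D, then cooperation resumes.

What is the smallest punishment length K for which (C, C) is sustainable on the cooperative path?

No profitable deviation requires (10−7)(δ+…+δ^K) ≥ 14−10, i.e. δ+…+δ^K ≥ 4/3 ≈ 1.3333.
With δ = 6/7, the partial sums are K=1: 0.8571, K=2: 1.5918.
K = 2 is the first length at which the sum reaches 1.3333.

2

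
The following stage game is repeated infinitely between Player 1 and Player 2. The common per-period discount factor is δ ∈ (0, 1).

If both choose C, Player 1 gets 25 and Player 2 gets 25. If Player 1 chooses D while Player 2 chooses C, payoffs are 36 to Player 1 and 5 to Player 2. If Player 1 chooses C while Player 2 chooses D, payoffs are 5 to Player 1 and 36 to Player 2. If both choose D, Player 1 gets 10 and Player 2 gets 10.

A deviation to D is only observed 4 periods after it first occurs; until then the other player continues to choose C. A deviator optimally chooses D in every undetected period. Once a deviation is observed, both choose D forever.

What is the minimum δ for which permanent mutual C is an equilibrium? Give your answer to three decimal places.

0.807

A deviator earns 36 for 4 periods, then 10 forever; cooperating earns 25 forever. Multiplying the IC by (1−δ):
25 ≥ 36(1−δ^4) + 10δ^4, so 26·δ^4 ≥ 11 and δ^4 ≥ 11/26.
δ ≥ (11/26)^(1/4) ≈ 0.807.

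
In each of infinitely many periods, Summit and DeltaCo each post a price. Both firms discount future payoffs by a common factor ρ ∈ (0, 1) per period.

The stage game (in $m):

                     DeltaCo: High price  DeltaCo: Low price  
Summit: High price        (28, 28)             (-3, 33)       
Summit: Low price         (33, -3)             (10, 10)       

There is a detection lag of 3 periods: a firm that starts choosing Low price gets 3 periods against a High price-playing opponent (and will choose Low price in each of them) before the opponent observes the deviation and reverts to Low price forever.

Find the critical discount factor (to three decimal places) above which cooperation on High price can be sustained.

Deviating for the 3 undetected periods gains 33−28 = 5 per period over cooperation, then loses 28−10 = 18 per period forever once punishment starts.
Gain: 5(1 + ρ + … + ρ^2); loss: 18·ρ^3/(1−ρ).
No profitable deviation ⇔ 5(1−ρ^3) ≤ 18·ρ^3, i.e. ρ^3 ≥ 5/(5+18) = 5/23.
Hence ρ ≥ (5/23)^(1/3) ≈ 0.601.

0.601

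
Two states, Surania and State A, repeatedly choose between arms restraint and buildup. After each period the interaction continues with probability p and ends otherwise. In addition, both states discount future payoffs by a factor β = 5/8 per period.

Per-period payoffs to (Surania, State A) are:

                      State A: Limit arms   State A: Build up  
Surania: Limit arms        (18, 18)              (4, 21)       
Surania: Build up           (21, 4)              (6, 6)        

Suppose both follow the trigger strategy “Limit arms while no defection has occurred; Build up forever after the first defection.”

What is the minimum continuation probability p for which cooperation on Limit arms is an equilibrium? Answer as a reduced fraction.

8/25

With continuation probability p and discount β, the effective per-period discount factor is βp.
Grim-trigger IC: βp ≥ (21−18)/(21−6) = 1/5.
So p ≥ (1/5)/(5/8) = 8/25.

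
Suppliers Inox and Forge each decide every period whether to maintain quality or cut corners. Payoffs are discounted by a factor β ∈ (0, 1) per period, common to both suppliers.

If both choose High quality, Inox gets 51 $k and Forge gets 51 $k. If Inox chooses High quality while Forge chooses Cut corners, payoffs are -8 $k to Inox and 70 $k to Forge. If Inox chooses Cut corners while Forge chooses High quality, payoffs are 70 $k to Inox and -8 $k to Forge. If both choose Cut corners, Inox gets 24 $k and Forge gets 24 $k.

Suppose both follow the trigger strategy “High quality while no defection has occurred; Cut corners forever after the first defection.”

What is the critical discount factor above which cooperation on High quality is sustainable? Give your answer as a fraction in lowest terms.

19/46

One-period gain from deviating is 70 − 51 = 19. The loss is 51 − 24 = 27 in every subsequent period, with present value 27·β/(1−β).
Deviation is unprofitable when 27·β/(1−β) ≥ 19, i.e. β/(1−β) ≥ 19/27.
Equivalently β ≥ 19/(19+27) = 19/46.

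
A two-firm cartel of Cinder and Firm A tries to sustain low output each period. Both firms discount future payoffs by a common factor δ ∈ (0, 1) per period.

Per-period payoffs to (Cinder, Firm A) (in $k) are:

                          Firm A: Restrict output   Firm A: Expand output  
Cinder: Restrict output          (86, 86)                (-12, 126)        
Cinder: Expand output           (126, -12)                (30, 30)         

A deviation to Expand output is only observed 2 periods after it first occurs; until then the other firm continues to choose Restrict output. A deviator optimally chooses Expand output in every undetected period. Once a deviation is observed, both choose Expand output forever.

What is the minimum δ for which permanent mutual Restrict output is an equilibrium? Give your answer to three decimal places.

0.645

Deviating for the 2 undetected periods gains 126−86 = 40 per period over cooperation, then loses 86−30 = 56 per period forever once punishment starts.
Gain: 40(1 + δ + … + δ^1); loss: 56·δ^2/(1−δ).
No profitable deviation ⇔ 40(1−δ^2) ≤ 56·δ^2, i.e. δ^2 ≥ 40/(40+56) = 5/12.
Hence δ ≥ (5/12)^(1/2) ≈ 0.645.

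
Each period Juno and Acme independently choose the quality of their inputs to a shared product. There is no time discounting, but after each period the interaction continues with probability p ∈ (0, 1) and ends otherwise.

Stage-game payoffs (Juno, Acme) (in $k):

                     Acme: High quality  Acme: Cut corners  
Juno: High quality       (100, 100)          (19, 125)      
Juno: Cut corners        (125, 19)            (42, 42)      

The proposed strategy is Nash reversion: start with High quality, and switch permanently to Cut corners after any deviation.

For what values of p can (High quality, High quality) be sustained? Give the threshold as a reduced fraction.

Expected cooperation value is 100 + p·100 + p²·100 + … = 100/(1−p); deviation gives 125 + p·42/(1−p).
100 ≥ 125(1−p) + 42p ⇒ 83p ≥ 25 ⇒ p ≥ 25/83.

25/83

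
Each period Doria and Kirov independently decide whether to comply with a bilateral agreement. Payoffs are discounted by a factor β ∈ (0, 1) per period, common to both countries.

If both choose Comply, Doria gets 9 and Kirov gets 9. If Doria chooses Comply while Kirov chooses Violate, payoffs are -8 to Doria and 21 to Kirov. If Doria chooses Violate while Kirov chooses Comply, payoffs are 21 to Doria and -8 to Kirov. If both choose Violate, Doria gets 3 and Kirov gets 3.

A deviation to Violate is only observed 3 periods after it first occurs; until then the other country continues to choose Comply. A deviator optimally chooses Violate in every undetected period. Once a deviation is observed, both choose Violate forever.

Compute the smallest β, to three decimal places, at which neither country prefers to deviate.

0.874

The best deviation is to choose Violate for all 3 undetected periods, earning 21 each, then 3 forever once detected.
Deviation value: 21(1−β^3)/(1−β) + 3β^3/(1−β); cooperation value: 9/(1−β).
IC: 9 ≥ 21(1−β^3) + 3β^3 = 21 − 18β^3.
So β^3 ≥ 12/18 = 2/3, giving β ≥ (2/3)^(1/3) ≈ 0.874.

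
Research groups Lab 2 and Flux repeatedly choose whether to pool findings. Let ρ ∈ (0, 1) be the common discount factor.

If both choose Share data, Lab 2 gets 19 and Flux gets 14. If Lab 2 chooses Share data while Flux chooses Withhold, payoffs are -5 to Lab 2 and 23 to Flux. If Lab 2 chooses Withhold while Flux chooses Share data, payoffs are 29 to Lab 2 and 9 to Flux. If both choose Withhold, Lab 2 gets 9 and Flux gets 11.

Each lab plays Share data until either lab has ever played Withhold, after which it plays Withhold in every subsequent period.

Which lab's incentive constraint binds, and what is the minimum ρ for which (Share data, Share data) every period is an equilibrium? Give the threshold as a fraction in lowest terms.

Flux; ρ ≥ 3/4

For Lab 2: deviation gain 29−19 = 10, per-period punishment loss 19−9 = 10. IC gives ρ ≥ 10/20 = 1/2.
For Flux: gain 9, loss 3 per period, so ρ ≥ 9/12 = 3/4.
The tighter constraint is Flux's, so cooperation needs ρ ≥ 3/4.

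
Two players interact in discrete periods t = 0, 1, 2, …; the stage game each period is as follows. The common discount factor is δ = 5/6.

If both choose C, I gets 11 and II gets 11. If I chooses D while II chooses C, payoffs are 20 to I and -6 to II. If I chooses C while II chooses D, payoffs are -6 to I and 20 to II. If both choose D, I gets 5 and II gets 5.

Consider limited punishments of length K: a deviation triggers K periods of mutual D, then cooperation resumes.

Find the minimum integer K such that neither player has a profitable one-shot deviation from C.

Need Σ_{k=1}^{K} δ^k ≥ (20−11)/(11−5) = 1.5000 at δ = 5/6.
At K = 1 the sum is 0.8333 < 1.5000; at K = 2 it is 1.5278 ≥ 1.5000.
So the minimum punishment length is K = 2.

2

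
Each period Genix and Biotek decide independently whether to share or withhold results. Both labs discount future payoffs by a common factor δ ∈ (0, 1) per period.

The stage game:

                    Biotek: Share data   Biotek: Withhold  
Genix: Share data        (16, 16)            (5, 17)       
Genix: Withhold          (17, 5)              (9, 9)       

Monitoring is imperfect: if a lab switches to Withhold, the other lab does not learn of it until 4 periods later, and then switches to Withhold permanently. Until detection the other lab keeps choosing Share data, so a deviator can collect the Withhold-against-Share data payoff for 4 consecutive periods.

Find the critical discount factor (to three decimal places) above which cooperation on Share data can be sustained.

0.595

A deviator earns 17 for 4 periods, then 9 forever; cooperating earns 16 forever. Multiplying the IC by (1−δ):
16 ≥ 17(1−δ^4) + 9δ^4, so 8·δ^4 ≥ 1 and δ^4 ≥ 1/8.
δ ≥ (1/8)^(1/4) ≈ 0.595.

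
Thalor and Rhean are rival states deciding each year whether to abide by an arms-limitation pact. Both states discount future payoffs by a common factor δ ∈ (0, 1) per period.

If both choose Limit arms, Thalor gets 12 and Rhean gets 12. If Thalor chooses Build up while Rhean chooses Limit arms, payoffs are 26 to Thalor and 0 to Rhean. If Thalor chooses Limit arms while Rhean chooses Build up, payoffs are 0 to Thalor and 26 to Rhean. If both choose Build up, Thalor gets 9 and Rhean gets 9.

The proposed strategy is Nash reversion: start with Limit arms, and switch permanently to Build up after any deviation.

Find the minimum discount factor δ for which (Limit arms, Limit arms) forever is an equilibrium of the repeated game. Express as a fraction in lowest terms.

Cooperation forever yields 12 each period: 12/(1−δ).
Deviating yields 26 once, then 9 forever: 26 + 9δ/(1−δ).
No profitable deviation requires 12/(1−δ) ≥ 26 + 9δ/(1−δ).
Multiplying by (1−δ): 12 ≥ 26(1−δ) + 9δ = 26 − 17δ.
So 17δ ≥ 14, i.e. δ ≥ 14/17.

14/17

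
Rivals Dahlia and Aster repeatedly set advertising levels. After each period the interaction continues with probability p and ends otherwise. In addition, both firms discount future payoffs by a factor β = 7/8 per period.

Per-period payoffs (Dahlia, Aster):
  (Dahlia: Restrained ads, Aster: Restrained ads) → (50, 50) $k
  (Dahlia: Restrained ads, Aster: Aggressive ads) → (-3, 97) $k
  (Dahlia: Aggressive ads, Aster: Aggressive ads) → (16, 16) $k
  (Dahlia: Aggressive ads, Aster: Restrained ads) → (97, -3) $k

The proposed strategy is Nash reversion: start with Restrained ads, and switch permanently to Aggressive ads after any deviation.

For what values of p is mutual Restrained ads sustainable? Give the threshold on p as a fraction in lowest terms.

With continuation probability p and discount β, the effective per-period discount factor is βp.
Grim-trigger IC: βp ≥ (97−50)/(97−16) = 47/81.
So p ≥ (47/81)/(7/8) = 376/567.

376/567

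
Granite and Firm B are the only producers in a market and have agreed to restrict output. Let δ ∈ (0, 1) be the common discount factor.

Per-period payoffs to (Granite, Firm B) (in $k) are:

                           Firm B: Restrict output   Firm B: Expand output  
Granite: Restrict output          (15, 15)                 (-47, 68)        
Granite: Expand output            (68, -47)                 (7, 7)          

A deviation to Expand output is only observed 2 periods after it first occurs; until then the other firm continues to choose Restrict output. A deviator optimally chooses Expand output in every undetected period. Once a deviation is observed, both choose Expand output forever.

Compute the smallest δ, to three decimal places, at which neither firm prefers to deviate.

Deviating for the 2 undetected periods gains 68−15 = 53 per period over cooperation, then loses 15−7 = 8 per period forever once punishment starts.
Gain: 53(1 + δ + … + δ^1); loss: 8·δ^2/(1−δ).
No profitable deviation ⇔ 53(1−δ^2) ≤ 8·δ^2, i.e. δ^2 ≥ 53/(53+8) = 53/61.
Hence δ ≥ (53/61)^(1/2) ≈ 0.932.

0.932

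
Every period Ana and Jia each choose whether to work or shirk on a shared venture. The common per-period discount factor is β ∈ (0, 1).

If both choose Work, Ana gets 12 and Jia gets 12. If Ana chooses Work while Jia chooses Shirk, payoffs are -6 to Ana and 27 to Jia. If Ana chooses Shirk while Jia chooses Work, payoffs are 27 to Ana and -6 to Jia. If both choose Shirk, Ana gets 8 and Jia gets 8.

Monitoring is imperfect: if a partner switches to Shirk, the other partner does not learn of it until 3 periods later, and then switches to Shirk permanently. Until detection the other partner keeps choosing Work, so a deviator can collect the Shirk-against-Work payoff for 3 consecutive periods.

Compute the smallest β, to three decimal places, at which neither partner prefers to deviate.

Deviating for the 3 undetected periods gains 27−12 = 15 per period over cooperation, then loses 12−8 = 4 per period forever once punishment starts.
Gain: 15(1 + β + … + β^2); loss: 4·β^3/(1−β).
No profitable deviation ⇔ 15(1−β^3) ≤ 4·β^3, i.e. β^3 ≥ 15/(15+4) = 15/19.
Hence β ≥ (15/19)^(1/3) ≈ 0.924.

0.924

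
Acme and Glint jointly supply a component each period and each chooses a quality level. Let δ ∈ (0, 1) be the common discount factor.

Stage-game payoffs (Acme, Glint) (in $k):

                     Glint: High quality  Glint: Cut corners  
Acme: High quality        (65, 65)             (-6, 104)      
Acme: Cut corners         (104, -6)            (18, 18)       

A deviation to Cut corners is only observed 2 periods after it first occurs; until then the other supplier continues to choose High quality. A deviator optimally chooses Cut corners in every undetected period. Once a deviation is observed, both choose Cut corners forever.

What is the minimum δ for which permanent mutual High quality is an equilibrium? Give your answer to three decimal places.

A deviator earns 104 for 2 periods, then 18 forever; cooperating earns 65 forever. Multiplying the IC by (1−δ):
65 ≥ 104(1−δ^2) + 18δ^2, so 86·δ^2 ≥ 39 and δ^2 ≥ 39/86.
δ ≥ (39/86)^(1/2) ≈ 0.673.

0.673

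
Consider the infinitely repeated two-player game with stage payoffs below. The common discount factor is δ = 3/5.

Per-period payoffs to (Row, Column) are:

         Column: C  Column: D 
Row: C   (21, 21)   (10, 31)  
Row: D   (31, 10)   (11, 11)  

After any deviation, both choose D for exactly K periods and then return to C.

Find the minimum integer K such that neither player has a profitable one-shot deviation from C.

Need Σ_{k=1}^{K} δ^k ≥ (31−21)/(21−11) = 1.0000 at δ = 3/5.
At K = 2 the sum is 0.9600 < 1.0000; at K = 3 it is 1.1760 ≥ 1.0000.
So the minimum punishment length is K = 3.

3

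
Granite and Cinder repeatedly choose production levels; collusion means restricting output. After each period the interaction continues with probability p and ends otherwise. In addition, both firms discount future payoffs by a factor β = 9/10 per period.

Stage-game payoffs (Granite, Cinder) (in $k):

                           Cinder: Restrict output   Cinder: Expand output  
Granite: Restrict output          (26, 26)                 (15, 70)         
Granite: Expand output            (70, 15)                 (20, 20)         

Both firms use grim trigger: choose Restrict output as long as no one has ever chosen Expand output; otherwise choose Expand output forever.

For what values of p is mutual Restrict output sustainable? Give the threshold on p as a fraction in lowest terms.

With continuation probability p and discount β, the effective per-period discount factor is βp.
Grim-trigger IC: βp ≥ (70−26)/(70−20) = 22/25.
So p ≥ (22/25)/(9/10) = 44/45.

44/45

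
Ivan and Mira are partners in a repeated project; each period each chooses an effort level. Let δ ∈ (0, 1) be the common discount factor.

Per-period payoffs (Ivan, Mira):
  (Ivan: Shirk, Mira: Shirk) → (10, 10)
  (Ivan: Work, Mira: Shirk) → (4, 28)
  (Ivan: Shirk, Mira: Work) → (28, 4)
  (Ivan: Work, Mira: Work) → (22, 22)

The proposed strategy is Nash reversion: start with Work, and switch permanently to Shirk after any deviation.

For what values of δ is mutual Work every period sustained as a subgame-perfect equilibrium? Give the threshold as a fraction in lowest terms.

1/3

22/(1−δ) ≥ 28 + 10δ/(1−δ)
22 ≥ 28 − 18δ
δ ≥ 6/18 = 1/3.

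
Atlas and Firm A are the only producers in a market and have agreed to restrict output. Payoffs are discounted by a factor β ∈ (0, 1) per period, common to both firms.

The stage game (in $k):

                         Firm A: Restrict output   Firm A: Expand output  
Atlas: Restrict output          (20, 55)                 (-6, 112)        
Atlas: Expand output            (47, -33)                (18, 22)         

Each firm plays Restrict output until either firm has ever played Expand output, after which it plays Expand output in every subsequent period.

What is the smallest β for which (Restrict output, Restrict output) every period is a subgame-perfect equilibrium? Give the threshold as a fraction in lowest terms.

27/29

Atlas's threshold: (47−20)/(47−18) = 27/29.
Firm A's threshold: (112−55)/(112−22) = 19/30.
27/29 > 19/30, so Atlas binds and β* = 27/29.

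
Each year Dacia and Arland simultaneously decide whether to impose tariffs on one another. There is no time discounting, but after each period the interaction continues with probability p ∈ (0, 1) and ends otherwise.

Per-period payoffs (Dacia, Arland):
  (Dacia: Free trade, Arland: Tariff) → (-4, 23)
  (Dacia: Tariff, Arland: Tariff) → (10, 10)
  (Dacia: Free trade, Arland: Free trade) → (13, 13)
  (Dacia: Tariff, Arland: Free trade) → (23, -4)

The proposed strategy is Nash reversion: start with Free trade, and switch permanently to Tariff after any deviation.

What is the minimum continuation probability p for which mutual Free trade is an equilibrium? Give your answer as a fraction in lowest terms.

10/13

Expected cooperation value is 13 + p·13 + p²·13 + … = 13/(1−p); deviation gives 23 + p·10/(1−p).
13 ≥ 23(1−p) + 10p ⇒ 13p ≥ 10 ⇒ p ≥ 10/13.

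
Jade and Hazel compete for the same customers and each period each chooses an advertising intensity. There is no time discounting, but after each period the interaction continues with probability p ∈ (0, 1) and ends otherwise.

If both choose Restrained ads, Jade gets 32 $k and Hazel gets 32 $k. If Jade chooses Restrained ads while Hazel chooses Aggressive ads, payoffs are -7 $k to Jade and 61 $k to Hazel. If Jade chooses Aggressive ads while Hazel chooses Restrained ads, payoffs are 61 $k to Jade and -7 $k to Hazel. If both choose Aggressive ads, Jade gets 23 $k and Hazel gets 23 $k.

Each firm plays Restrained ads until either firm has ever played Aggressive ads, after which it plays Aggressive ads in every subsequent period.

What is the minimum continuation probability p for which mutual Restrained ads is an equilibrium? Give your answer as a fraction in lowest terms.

With no time discounting, the continuation probability p plays the role of the discount factor.
Grim-trigger IC: 32/(1−p) ≥ 61 + 23p/(1−p) ⇒ p ≥ (61−32)/(61−23) = 29/38.

29/38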